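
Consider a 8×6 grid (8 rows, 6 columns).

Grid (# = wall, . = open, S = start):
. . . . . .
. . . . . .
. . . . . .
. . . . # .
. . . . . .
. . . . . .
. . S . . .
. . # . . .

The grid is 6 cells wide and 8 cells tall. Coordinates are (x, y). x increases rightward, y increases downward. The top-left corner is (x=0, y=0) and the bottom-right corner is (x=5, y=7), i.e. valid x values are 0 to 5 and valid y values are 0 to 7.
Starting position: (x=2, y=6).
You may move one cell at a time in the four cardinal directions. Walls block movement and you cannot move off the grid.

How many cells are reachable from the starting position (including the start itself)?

Answer: Reachable cells: 46

Derivation:
BFS flood-fill from (x=2, y=6):
  Distance 0: (x=2, y=6)
  Distance 1: (x=2, y=5), (x=1, y=6), (x=3, y=6)
  Distance 2: (x=2, y=4), (x=1, y=5), (x=3, y=5), (x=0, y=6), (x=4, y=6), (x=1, y=7), (x=3, y=7)
  Distance 3: (x=2, y=3), (x=1, y=4), (x=3, y=4), (x=0, y=5), (x=4, y=5), (x=5, y=6), (x=0, y=7), (x=4, y=7)
  Distance 4: (x=2, y=2), (x=1, y=3), (x=3, y=3), (x=0, y=4), (x=4, y=4), (x=5, y=5), (x=5, y=7)
  Distance 5: (x=2, y=1), (x=1, y=2), (x=3, y=2), (x=0, y=3), (x=5, y=4)
  Distance 6: (x=2, y=0), (x=1, y=1), (x=3, y=1), (x=0, y=2), (x=4, y=2), (x=5, y=3)
  Distance 7: (x=1, y=0), (x=3, y=0), (x=0, y=1), (x=4, y=1), (x=5, y=2)
  Distance 8: (x=0, y=0), (x=4, y=0), (x=5, y=1)
  Distance 9: (x=5, y=0)
Total reachable: 46 (grid has 46 open cells total)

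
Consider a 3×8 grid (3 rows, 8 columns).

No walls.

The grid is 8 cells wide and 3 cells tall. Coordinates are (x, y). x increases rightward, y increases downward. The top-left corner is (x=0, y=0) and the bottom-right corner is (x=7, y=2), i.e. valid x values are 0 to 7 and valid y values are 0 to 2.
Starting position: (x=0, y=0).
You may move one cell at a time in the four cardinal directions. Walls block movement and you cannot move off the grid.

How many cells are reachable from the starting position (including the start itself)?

BFS flood-fill from (x=0, y=0):
  Distance 0: (x=0, y=0)
  Distance 1: (x=1, y=0), (x=0, y=1)
  Distance 2: (x=2, y=0), (x=1, y=1), (x=0, y=2)
  Distance 3: (x=3, y=0), (x=2, y=1), (x=1, y=2)
  Distance 4: (x=4, y=0), (x=3, y=1), (x=2, y=2)
  Distance 5: (x=5, y=0), (x=4, y=1), (x=3, y=2)
  Distance 6: (x=6, y=0), (x=5, y=1), (x=4, y=2)
  Distance 7: (x=7, y=0), (x=6, y=1), (x=5, y=2)
  Distance 8: (x=7, y=1), (x=6, y=2)
  Distance 9: (x=7, y=2)
Total reachable: 24 (grid has 24 open cells total)

Answer: Reachable cells: 24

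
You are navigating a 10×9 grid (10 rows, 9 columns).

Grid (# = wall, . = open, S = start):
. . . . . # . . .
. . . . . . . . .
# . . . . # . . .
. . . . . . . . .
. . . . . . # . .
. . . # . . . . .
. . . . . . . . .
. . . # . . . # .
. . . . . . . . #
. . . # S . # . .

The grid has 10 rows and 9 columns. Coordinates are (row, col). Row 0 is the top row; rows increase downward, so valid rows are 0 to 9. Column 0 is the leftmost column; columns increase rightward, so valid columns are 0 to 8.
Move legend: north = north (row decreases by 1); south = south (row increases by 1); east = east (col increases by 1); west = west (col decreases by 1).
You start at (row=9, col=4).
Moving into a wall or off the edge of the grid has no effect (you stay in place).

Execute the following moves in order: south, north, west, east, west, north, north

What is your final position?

Answer: Final position: (row=8, col=3)

Derivation:
Start: (row=9, col=4)
  south (south): blocked, stay at (row=9, col=4)
  north (north): (row=9, col=4) -> (row=8, col=4)
  west (west): (row=8, col=4) -> (row=8, col=3)
  east (east): (row=8, col=3) -> (row=8, col=4)
  west (west): (row=8, col=4) -> (row=8, col=3)
  north (north): blocked, stay at (row=8, col=3)
  north (north): blocked, stay at (row=8, col=3)
Final: (row=8, col=3)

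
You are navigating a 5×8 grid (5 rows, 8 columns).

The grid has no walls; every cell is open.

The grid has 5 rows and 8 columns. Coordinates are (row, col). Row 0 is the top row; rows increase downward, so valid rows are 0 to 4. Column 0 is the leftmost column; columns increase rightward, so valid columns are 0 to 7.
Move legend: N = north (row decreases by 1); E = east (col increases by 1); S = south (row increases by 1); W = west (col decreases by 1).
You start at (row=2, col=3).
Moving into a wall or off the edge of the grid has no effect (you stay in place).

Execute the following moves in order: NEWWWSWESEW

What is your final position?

Start: (row=2, col=3)
  N (north): (row=2, col=3) -> (row=1, col=3)
  E (east): (row=1, col=3) -> (row=1, col=4)
  W (west): (row=1, col=4) -> (row=1, col=3)
  W (west): (row=1, col=3) -> (row=1, col=2)
  W (west): (row=1, col=2) -> (row=1, col=1)
  S (south): (row=1, col=1) -> (row=2, col=1)
  W (west): (row=2, col=1) -> (row=2, col=0)
  E (east): (row=2, col=0) -> (row=2, col=1)
  S (south): (row=2, col=1) -> (row=3, col=1)
  E (east): (row=3, col=1) -> (row=3, col=2)
  W (west): (row=3, col=2) -> (row=3, col=1)
Final: (row=3, col=1)

Answer: Final position: (row=3, col=1)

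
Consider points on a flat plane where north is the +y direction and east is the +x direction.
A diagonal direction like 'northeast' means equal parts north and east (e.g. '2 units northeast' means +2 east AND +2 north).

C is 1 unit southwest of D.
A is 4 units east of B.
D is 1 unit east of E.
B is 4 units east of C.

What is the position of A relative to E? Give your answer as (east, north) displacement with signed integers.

Place E at the origin (east=0, north=0).
  D is 1 unit east of E: delta (east=+1, north=+0); D at (east=1, north=0).
  C is 1 unit southwest of D: delta (east=-1, north=-1); C at (east=0, north=-1).
  B is 4 units east of C: delta (east=+4, north=+0); B at (east=4, north=-1).
  A is 4 units east of B: delta (east=+4, north=+0); A at (east=8, north=-1).
Therefore A relative to E: (east=8, north=-1).

Answer: A is at (east=8, north=-1) relative to E.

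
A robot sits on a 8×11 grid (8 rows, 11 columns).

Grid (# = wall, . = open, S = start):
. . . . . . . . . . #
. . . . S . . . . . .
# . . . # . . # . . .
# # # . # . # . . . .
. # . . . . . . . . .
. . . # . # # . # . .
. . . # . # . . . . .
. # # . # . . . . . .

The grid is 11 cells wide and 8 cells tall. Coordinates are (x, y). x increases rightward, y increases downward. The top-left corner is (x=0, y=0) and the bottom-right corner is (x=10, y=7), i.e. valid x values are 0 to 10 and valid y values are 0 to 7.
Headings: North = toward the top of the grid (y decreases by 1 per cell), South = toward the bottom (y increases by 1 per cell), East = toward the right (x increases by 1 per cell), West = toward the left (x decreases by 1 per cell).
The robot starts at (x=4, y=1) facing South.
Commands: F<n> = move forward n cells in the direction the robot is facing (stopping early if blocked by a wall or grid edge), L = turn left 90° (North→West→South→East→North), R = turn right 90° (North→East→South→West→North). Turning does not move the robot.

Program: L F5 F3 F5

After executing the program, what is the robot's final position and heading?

Answer: Final position: (x=10, y=1), facing East

Derivation:
Start: (x=4, y=1), facing South
  L: turn left, now facing East
  F5: move forward 5, now at (x=9, y=1)
  F3: move forward 1/3 (blocked), now at (x=10, y=1)
  F5: move forward 0/5 (blocked), now at (x=10, y=1)
Final: (x=10, y=1), facing East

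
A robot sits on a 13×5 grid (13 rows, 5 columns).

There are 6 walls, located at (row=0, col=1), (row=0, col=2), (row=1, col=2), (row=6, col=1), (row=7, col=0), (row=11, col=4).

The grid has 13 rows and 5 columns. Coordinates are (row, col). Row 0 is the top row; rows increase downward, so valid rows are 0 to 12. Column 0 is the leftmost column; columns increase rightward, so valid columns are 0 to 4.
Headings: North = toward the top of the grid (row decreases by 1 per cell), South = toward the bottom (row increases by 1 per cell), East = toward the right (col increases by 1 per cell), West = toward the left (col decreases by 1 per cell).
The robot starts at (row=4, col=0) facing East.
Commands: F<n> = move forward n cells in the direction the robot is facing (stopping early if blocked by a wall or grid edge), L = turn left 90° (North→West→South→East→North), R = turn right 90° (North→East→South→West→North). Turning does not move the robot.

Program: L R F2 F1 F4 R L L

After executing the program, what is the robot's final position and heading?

Start: (row=4, col=0), facing East
  L: turn left, now facing North
  R: turn right, now facing East
  F2: move forward 2, now at (row=4, col=2)
  F1: move forward 1, now at (row=4, col=3)
  F4: move forward 1/4 (blocked), now at (row=4, col=4)
  R: turn right, now facing South
  L: turn left, now facing East
  L: turn left, now facing North
Final: (row=4, col=4), facing North

Answer: Final position: (row=4, col=4), facing North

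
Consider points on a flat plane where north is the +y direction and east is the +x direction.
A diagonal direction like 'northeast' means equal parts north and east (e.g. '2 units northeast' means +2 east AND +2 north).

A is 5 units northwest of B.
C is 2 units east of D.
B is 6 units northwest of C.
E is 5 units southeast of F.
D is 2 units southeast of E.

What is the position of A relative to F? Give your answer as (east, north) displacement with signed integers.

Answer: A is at (east=-2, north=4) relative to F.

Derivation:
Place F at the origin (east=0, north=0).
  E is 5 units southeast of F: delta (east=+5, north=-5); E at (east=5, north=-5).
  D is 2 units southeast of E: delta (east=+2, north=-2); D at (east=7, north=-7).
  C is 2 units east of D: delta (east=+2, north=+0); C at (east=9, north=-7).
  B is 6 units northwest of C: delta (east=-6, north=+6); B at (east=3, north=-1).
  A is 5 units northwest of B: delta (east=-5, north=+5); A at (east=-2, north=4).
Therefore A relative to F: (east=-2, north=4).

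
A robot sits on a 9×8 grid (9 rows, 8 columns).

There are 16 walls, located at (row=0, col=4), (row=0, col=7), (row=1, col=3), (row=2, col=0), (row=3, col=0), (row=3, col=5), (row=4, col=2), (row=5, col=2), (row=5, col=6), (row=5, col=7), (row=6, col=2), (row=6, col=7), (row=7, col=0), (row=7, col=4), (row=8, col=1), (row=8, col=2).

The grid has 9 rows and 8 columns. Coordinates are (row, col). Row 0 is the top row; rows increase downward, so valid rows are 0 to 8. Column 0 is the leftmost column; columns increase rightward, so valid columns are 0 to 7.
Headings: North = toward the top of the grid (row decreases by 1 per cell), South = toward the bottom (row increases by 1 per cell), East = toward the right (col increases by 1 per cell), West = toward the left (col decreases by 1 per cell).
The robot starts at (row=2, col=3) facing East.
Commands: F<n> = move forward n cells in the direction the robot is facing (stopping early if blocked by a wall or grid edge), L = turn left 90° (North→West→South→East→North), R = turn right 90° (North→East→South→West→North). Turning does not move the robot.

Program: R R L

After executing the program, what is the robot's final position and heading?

Answer: Final position: (row=2, col=3), facing South

Derivation:
Start: (row=2, col=3), facing East
  R: turn right, now facing South
  R: turn right, now facing West
  L: turn left, now facing South
Final: (row=2, col=3), facing South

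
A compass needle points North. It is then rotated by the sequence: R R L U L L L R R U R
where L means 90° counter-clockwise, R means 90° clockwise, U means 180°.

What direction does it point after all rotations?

Answer: Final heading: East

Derivation:
Start: North
  R (right (90° clockwise)) -> East
  R (right (90° clockwise)) -> South
  L (left (90° counter-clockwise)) -> East
  U (U-turn (180°)) -> West
  L (left (90° counter-clockwise)) -> South
  L (left (90° counter-clockwise)) -> East
  L (left (90° counter-clockwise)) -> North
  R (right (90° clockwise)) -> East
  R (right (90° clockwise)) -> South
  U (U-turn (180°)) -> North
  R (right (90° clockwise)) -> East
Final: East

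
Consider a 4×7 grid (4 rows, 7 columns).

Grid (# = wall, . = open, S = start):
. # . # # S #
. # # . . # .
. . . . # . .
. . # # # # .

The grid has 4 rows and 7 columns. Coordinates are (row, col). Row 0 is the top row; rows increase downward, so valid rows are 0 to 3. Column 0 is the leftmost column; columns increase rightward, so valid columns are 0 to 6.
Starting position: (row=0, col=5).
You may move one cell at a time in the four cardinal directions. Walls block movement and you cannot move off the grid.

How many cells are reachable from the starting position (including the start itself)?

Answer: Reachable cells: 1

Derivation:
BFS flood-fill from (row=0, col=5):
  Distance 0: (row=0, col=5)
Total reachable: 1 (grid has 16 open cells total)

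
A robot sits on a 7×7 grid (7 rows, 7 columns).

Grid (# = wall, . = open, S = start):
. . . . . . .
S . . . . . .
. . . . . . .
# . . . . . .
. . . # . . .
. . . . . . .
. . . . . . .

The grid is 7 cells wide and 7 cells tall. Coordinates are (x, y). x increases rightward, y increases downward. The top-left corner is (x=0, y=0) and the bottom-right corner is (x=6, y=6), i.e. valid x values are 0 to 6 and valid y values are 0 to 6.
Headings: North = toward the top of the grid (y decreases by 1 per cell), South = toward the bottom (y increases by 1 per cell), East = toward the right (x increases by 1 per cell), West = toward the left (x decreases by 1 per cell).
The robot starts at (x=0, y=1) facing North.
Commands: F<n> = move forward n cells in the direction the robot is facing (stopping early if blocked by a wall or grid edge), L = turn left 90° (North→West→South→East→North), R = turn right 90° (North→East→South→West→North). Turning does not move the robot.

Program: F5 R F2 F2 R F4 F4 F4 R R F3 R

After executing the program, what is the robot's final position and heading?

Start: (x=0, y=1), facing North
  F5: move forward 1/5 (blocked), now at (x=0, y=0)
  R: turn right, now facing East
  F2: move forward 2, now at (x=2, y=0)
  F2: move forward 2, now at (x=4, y=0)
  R: turn right, now facing South
  F4: move forward 4, now at (x=4, y=4)
  F4: move forward 2/4 (blocked), now at (x=4, y=6)
  F4: move forward 0/4 (blocked), now at (x=4, y=6)
  R: turn right, now facing West
  R: turn right, now facing North
  F3: move forward 3, now at (x=4, y=3)
  R: turn right, now facing East
Final: (x=4, y=3), facing East

Answer: Final position: (x=4, y=3), facing East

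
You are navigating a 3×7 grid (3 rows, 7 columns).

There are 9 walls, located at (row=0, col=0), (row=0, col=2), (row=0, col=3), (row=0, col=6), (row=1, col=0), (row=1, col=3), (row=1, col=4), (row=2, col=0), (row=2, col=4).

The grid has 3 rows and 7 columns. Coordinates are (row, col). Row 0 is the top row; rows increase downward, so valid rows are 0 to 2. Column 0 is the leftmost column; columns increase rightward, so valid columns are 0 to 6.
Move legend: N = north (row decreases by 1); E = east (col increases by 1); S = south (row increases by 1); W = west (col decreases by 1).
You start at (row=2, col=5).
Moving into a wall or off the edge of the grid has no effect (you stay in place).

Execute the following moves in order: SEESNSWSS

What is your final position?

Answer: Final position: (row=2, col=5)

Derivation:
Start: (row=2, col=5)
  S (south): blocked, stay at (row=2, col=5)
  E (east): (row=2, col=5) -> (row=2, col=6)
  E (east): blocked, stay at (row=2, col=6)
  S (south): blocked, stay at (row=2, col=6)
  N (north): (row=2, col=6) -> (row=1, col=6)
  S (south): (row=1, col=6) -> (row=2, col=6)
  W (west): (row=2, col=6) -> (row=2, col=5)
  S (south): blocked, stay at (row=2, col=5)
  S (south): blocked, stay at (row=2, col=5)
Final: (row=2, col=5)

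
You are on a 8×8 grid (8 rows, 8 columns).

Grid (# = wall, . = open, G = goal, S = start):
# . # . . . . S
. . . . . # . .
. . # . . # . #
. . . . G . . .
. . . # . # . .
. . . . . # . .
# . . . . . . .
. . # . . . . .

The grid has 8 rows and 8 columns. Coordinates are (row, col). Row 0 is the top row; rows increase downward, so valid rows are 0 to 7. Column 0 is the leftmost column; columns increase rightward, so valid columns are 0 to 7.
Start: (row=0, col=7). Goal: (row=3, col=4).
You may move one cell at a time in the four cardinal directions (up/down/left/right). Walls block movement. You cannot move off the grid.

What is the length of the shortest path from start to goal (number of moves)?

Answer: Shortest path length: 6

Derivation:
BFS from (row=0, col=7) until reaching (row=3, col=4):
  Distance 0: (row=0, col=7)
  Distance 1: (row=0, col=6), (row=1, col=7)
  Distance 2: (row=0, col=5), (row=1, col=6)
  Distance 3: (row=0, col=4), (row=2, col=6)
  Distance 4: (row=0, col=3), (row=1, col=4), (row=3, col=6)
  Distance 5: (row=1, col=3), (row=2, col=4), (row=3, col=5), (row=3, col=7), (row=4, col=6)
  Distance 6: (row=1, col=2), (row=2, col=3), (row=3, col=4), (row=4, col=7), (row=5, col=6)  <- goal reached here
One shortest path (6 moves): (row=0, col=7) -> (row=0, col=6) -> (row=0, col=5) -> (row=0, col=4) -> (row=1, col=4) -> (row=2, col=4) -> (row=3, col=4)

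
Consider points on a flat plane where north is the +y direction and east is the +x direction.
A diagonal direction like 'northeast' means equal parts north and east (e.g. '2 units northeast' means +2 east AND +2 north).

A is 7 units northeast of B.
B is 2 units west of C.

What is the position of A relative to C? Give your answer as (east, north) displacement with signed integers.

Place C at the origin (east=0, north=0).
  B is 2 units west of C: delta (east=-2, north=+0); B at (east=-2, north=0).
  A is 7 units northeast of B: delta (east=+7, north=+7); A at (east=5, north=7).
Therefore A relative to C: (east=5, north=7).

Answer: A is at (east=5, north=7) relative to C.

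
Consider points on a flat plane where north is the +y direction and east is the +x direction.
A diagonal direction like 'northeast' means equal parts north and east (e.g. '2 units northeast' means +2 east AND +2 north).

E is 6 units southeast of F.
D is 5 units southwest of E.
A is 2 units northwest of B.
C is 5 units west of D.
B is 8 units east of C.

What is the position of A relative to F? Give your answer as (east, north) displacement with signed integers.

Place F at the origin (east=0, north=0).
  E is 6 units southeast of F: delta (east=+6, north=-6); E at (east=6, north=-6).
  D is 5 units southwest of E: delta (east=-5, north=-5); D at (east=1, north=-11).
  C is 5 units west of D: delta (east=-5, north=+0); C at (east=-4, north=-11).
  B is 8 units east of C: delta (east=+8, north=+0); B at (east=4, north=-11).
  A is 2 units northwest of B: delta (east=-2, north=+2); A at (east=2, north=-9).
Therefore A relative to F: (east=2, north=-9).

Answer: A is at (east=2, north=-9) relative to F.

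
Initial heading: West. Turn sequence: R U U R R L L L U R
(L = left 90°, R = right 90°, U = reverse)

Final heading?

Answer: Final heading: South

Derivation:
Start: West
  R (right (90° clockwise)) -> North
  U (U-turn (180°)) -> South
  U (U-turn (180°)) -> North
  R (right (90° clockwise)) -> East
  R (right (90° clockwise)) -> South
  L (left (90° counter-clockwise)) -> East
  L (left (90° counter-clockwise)) -> North
  L (left (90° counter-clockwise)) -> West
  U (U-turn (180°)) -> East
  R (right (90° clockwise)) -> South
Final: South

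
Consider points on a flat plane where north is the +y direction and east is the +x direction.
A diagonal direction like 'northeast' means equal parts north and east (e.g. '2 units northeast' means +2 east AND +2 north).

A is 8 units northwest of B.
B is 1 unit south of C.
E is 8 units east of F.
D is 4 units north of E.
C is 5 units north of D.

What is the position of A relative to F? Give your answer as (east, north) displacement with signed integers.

Answer: A is at (east=0, north=16) relative to F.

Derivation:
Place F at the origin (east=0, north=0).
  E is 8 units east of F: delta (east=+8, north=+0); E at (east=8, north=0).
  D is 4 units north of E: delta (east=+0, north=+4); D at (east=8, north=4).
  C is 5 units north of D: delta (east=+0, north=+5); C at (east=8, north=9).
  B is 1 unit south of C: delta (east=+0, north=-1); B at (east=8, north=8).
  A is 8 units northwest of B: delta (east=-8, north=+8); A at (east=0, north=16).
Therefore A relative to F: (east=0, north=16).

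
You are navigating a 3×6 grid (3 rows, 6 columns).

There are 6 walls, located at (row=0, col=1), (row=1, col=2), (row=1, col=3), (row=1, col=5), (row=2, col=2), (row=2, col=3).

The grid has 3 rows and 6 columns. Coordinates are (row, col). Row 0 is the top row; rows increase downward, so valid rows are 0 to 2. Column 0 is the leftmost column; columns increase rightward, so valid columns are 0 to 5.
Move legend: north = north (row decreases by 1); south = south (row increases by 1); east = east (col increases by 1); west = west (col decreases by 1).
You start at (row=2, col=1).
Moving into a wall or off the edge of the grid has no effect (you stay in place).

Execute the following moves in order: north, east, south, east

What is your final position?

Start: (row=2, col=1)
  north (north): (row=2, col=1) -> (row=1, col=1)
  east (east): blocked, stay at (row=1, col=1)
  south (south): (row=1, col=1) -> (row=2, col=1)
  east (east): blocked, stay at (row=2, col=1)
Final: (row=2, col=1)

Answer: Final position: (row=2, col=1)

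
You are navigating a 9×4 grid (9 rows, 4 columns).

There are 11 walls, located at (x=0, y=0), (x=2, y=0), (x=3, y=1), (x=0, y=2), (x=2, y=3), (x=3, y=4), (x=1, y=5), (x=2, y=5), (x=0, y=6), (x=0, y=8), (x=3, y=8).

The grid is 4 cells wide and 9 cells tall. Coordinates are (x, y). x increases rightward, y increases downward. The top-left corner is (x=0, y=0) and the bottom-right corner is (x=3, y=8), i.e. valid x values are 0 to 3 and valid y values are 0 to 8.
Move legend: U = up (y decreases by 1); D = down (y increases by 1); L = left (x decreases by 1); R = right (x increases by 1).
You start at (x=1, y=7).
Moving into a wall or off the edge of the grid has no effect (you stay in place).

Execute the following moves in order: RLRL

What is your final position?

Answer: Final position: (x=1, y=7)

Derivation:
Start: (x=1, y=7)
  R (right): (x=1, y=7) -> (x=2, y=7)
  L (left): (x=2, y=7) -> (x=1, y=7)
  R (right): (x=1, y=7) -> (x=2, y=7)
  L (left): (x=2, y=7) -> (x=1, y=7)
Final: (x=1, y=7)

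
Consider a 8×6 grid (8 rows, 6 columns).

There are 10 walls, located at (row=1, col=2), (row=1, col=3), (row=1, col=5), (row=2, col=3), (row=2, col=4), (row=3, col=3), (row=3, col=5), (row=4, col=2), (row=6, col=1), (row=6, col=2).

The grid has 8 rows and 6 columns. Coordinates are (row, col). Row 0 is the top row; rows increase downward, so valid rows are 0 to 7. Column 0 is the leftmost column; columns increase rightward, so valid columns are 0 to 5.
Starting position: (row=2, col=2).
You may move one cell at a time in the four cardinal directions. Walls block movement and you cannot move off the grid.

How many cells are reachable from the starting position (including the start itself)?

Answer: Reachable cells: 37

Derivation:
BFS flood-fill from (row=2, col=2):
  Distance 0: (row=2, col=2)
  Distance 1: (row=2, col=1), (row=3, col=2)
  Distance 2: (row=1, col=1), (row=2, col=0), (row=3, col=1)
  Distance 3: (row=0, col=1), (row=1, col=0), (row=3, col=0), (row=4, col=1)
  Distance 4: (row=0, col=0), (row=0, col=2), (row=4, col=0), (row=5, col=1)
  Distance 5: (row=0, col=3), (row=5, col=0), (row=5, col=2)
  Distance 6: (row=0, col=4), (row=5, col=3), (row=6, col=0)
  Distance 7: (row=0, col=5), (row=1, col=4), (row=4, col=3), (row=5, col=4), (row=6, col=3), (row=7, col=0)
  Distance 8: (row=4, col=4), (row=5, col=5), (row=6, col=4), (row=7, col=1), (row=7, col=3)
  Distance 9: (row=3, col=4), (row=4, col=5), (row=6, col=5), (row=7, col=2), (row=7, col=4)
  Distance 10: (row=7, col=5)
Total reachable: 37 (grid has 38 open cells total)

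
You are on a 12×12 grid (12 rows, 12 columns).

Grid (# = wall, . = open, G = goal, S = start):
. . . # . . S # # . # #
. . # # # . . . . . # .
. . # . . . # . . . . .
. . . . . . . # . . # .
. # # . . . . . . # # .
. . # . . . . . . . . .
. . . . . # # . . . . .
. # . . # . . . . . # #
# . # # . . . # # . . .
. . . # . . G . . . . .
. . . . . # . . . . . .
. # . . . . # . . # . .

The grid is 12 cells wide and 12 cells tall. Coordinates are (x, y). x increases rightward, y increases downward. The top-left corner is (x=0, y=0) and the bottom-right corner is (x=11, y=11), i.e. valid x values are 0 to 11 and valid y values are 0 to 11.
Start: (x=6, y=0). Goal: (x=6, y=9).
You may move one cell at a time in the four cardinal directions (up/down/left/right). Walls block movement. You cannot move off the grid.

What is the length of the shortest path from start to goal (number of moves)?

BFS from (x=6, y=0) until reaching (x=6, y=9):
  Distance 0: (x=6, y=0)
  Distance 1: (x=5, y=0), (x=6, y=1)
  Distance 2: (x=4, y=0), (x=5, y=1), (x=7, y=1)
  Distance 3: (x=8, y=1), (x=5, y=2), (x=7, y=2)
  Distance 4: (x=9, y=1), (x=4, y=2), (x=8, y=2), (x=5, y=3)
  Distance 5: (x=9, y=0), (x=3, y=2), (x=9, y=2), (x=4, y=3), (x=6, y=3), (x=8, y=3), (x=5, y=4)
  Distance 6: (x=10, y=2), (x=3, y=3), (x=9, y=3), (x=4, y=4), (x=6, y=4), (x=8, y=4), (x=5, y=5)
  Distance 7: (x=11, y=2), (x=2, y=3), (x=3, y=4), (x=7, y=4), (x=4, y=5), (x=6, y=5), (x=8, y=5)
  Distance 8: (x=11, y=1), (x=1, y=3), (x=11, y=3), (x=3, y=5), (x=7, y=5), (x=9, y=5), (x=4, y=6), (x=8, y=6)
  Distance 9: (x=1, y=2), (x=0, y=3), (x=11, y=4), (x=10, y=5), (x=3, y=6), (x=7, y=6), (x=9, y=6), (x=8, y=7)
  Distance 10: (x=1, y=1), (x=0, y=2), (x=0, y=4), (x=11, y=5), (x=2, y=6), (x=10, y=6), (x=3, y=7), (x=7, y=7), (x=9, y=7)
  Distance 11: (x=1, y=0), (x=0, y=1), (x=0, y=5), (x=1, y=6), (x=11, y=6), (x=2, y=7), (x=6, y=7), (x=9, y=8)
  Distance 12: (x=0, y=0), (x=2, y=0), (x=1, y=5), (x=0, y=6), (x=5, y=7), (x=6, y=8), (x=10, y=8), (x=9, y=9)
  Distance 13: (x=0, y=7), (x=5, y=8), (x=11, y=8), (x=6, y=9), (x=8, y=9), (x=10, y=9), (x=9, y=10)  <- goal reached here
One shortest path (13 moves): (x=6, y=0) -> (x=6, y=1) -> (x=7, y=1) -> (x=8, y=1) -> (x=8, y=2) -> (x=8, y=3) -> (x=8, y=4) -> (x=7, y=4) -> (x=7, y=5) -> (x=7, y=6) -> (x=7, y=7) -> (x=6, y=7) -> (x=6, y=8) -> (x=6, y=9)

Answer: Shortest path length: 13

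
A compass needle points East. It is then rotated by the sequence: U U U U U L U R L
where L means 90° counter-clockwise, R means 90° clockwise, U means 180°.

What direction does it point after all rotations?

Start: East
  U (U-turn (180°)) -> West
  U (U-turn (180°)) -> East
  U (U-turn (180°)) -> West
  U (U-turn (180°)) -> East
  U (U-turn (180°)) -> West
  L (left (90° counter-clockwise)) -> South
  U (U-turn (180°)) -> North
  R (right (90° clockwise)) -> East
  L (left (90° counter-clockwise)) -> North
Final: North

Answer: Final heading: North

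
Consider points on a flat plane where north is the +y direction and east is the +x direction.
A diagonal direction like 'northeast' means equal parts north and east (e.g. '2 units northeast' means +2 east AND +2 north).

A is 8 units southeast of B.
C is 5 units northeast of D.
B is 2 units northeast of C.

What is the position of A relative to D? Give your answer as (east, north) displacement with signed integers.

Answer: A is at (east=15, north=-1) relative to D.

Derivation:
Place D at the origin (east=0, north=0).
  C is 5 units northeast of D: delta (east=+5, north=+5); C at (east=5, north=5).
  B is 2 units northeast of C: delta (east=+2, north=+2); B at (east=7, north=7).
  A is 8 units southeast of B: delta (east=+8, north=-8); A at (east=15, north=-1).
Therefore A relative to D: (east=15, north=-1).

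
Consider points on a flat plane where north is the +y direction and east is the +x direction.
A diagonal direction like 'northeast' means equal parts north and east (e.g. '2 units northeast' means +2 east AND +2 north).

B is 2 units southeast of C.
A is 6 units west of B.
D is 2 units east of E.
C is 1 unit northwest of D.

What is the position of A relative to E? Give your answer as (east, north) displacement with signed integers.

Answer: A is at (east=-3, north=-1) relative to E.

Derivation:
Place E at the origin (east=0, north=0).
  D is 2 units east of E: delta (east=+2, north=+0); D at (east=2, north=0).
  C is 1 unit northwest of D: delta (east=-1, north=+1); C at (east=1, north=1).
  B is 2 units southeast of C: delta (east=+2, north=-2); B at (east=3, north=-1).
  A is 6 units west of B: delta (east=-6, north=+0); A at (east=-3, north=-1).
Therefore A relative to E: (east=-3, north=-1).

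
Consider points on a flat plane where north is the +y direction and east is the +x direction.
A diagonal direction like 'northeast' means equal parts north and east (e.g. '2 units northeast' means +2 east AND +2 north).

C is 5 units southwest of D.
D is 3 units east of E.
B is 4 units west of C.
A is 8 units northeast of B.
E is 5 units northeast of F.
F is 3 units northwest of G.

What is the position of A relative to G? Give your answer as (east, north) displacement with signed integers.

Answer: A is at (east=4, north=11) relative to G.

Derivation:
Place G at the origin (east=0, north=0).
  F is 3 units northwest of G: delta (east=-3, north=+3); F at (east=-3, north=3).
  E is 5 units northeast of F: delta (east=+5, north=+5); E at (east=2, north=8).
  D is 3 units east of E: delta (east=+3, north=+0); D at (east=5, north=8).
  C is 5 units southwest of D: delta (east=-5, north=-5); C at (east=0, north=3).
  B is 4 units west of C: delta (east=-4, north=+0); B at (east=-4, north=3).
  A is 8 units northeast of B: delta (east=+8, north=+8); A at (east=4, north=11).
Therefore A relative to G: (east=4, north=11).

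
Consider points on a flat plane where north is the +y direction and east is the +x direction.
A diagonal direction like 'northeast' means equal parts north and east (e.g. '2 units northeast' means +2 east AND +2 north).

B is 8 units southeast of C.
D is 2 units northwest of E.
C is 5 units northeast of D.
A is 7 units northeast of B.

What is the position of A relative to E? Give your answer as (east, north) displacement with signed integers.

Answer: A is at (east=18, north=6) relative to E.

Derivation:
Place E at the origin (east=0, north=0).
  D is 2 units northwest of E: delta (east=-2, north=+2); D at (east=-2, north=2).
  C is 5 units northeast of D: delta (east=+5, north=+5); C at (east=3, north=7).
  B is 8 units southeast of C: delta (east=+8, north=-8); B at (east=11, north=-1).
  A is 7 units northeast of B: delta (east=+7, north=+7); A at (east=18, north=6).
Therefore A relative to E: (east=18, north=6).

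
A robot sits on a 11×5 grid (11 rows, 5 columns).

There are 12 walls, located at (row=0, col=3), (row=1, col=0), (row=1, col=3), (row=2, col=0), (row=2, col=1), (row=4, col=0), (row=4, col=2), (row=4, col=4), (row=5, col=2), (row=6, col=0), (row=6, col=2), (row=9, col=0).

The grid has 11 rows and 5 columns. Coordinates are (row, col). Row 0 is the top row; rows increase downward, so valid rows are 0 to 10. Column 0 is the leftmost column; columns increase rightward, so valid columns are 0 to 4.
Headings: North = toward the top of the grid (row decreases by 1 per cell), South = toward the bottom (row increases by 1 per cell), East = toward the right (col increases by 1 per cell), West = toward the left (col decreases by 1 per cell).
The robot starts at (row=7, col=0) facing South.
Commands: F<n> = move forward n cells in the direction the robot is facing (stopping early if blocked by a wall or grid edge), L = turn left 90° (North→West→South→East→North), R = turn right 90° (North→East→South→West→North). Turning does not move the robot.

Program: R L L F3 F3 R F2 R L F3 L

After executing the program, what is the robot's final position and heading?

Answer: Final position: (row=10, col=4), facing East

Derivation:
Start: (row=7, col=0), facing South
  R: turn right, now facing West
  L: turn left, now facing South
  L: turn left, now facing East
  F3: move forward 3, now at (row=7, col=3)
  F3: move forward 1/3 (blocked), now at (row=7, col=4)
  R: turn right, now facing South
  F2: move forward 2, now at (row=9, col=4)
  R: turn right, now facing West
  L: turn left, now facing South
  F3: move forward 1/3 (blocked), now at (row=10, col=4)
  L: turn left, now facing East
Final: (row=10, col=4), facing East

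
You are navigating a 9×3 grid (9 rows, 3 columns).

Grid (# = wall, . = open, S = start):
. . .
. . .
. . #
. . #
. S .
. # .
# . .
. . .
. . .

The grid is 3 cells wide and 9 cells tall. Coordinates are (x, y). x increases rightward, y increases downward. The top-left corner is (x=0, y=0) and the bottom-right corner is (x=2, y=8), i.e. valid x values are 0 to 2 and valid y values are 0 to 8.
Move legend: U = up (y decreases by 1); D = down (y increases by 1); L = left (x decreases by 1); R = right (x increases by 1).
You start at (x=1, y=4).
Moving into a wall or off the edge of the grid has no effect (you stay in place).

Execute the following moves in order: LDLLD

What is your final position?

Answer: Final position: (x=0, y=5)

Derivation:
Start: (x=1, y=4)
  L (left): (x=1, y=4) -> (x=0, y=4)
  D (down): (x=0, y=4) -> (x=0, y=5)
  L (left): blocked, stay at (x=0, y=5)
  L (left): blocked, stay at (x=0, y=5)
  D (down): blocked, stay at (x=0, y=5)
Final: (x=0, y=5)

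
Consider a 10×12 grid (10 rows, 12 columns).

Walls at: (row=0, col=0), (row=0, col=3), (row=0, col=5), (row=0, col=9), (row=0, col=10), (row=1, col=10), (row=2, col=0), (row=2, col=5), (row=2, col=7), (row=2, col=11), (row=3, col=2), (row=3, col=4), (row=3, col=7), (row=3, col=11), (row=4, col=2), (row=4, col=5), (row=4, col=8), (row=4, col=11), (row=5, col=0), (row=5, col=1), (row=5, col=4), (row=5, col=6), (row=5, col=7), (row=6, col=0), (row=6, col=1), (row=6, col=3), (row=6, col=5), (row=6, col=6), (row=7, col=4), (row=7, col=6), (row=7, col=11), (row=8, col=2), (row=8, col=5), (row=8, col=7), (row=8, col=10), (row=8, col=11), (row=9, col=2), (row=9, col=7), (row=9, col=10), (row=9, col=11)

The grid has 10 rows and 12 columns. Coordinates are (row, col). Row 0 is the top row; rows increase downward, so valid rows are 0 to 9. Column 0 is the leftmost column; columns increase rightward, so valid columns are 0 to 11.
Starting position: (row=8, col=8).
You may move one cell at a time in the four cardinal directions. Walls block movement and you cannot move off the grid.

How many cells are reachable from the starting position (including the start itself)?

Answer: Reachable cells: 75

Derivation:
BFS flood-fill from (row=8, col=8):
  Distance 0: (row=8, col=8)
  Distance 1: (row=7, col=8), (row=8, col=9), (row=9, col=8)
  Distance 2: (row=6, col=8), (row=7, col=7), (row=7, col=9), (row=9, col=9)
  Distance 3: (row=5, col=8), (row=6, col=7), (row=6, col=9), (row=7, col=10)
  Distance 4: (row=5, col=9), (row=6, col=10)
  Distance 5: (row=4, col=9), (row=5, col=10), (row=6, col=11)
  Distance 6: (row=3, col=9), (row=4, col=10), (row=5, col=11)
  Distance 7: (row=2, col=9), (row=3, col=8), (row=3, col=10)
  Distance 8: (row=1, col=9), (row=2, col=8), (row=2, col=10)
  Distance 9: (row=1, col=8)
  Distance 10: (row=0, col=8), (row=1, col=7)
  Distance 11: (row=0, col=7), (row=1, col=6)
  Distance 12: (row=0, col=6), (row=1, col=5), (row=2, col=6)
  Distance 13: (row=1, col=4), (row=3, col=6)
  Distance 14: (row=0, col=4), (row=1, col=3), (row=2, col=4), (row=3, col=5), (row=4, col=6)
  Distance 15: (row=1, col=2), (row=2, col=3), (row=4, col=7)
  Distance 16: (row=0, col=2), (row=1, col=1), (row=2, col=2), (row=3, col=3)
  Distance 17: (row=0, col=1), (row=1, col=0), (row=2, col=1), (row=4, col=3)
  Distance 18: (row=3, col=1), (row=4, col=4), (row=5, col=3)
  Distance 19: (row=3, col=0), (row=4, col=1), (row=5, col=2)
  Distance 20: (row=4, col=0), (row=6, col=2)
  Distance 21: (row=7, col=2)
  Distance 22: (row=7, col=1), (row=7, col=3)
  Distance 23: (row=7, col=0), (row=8, col=1), (row=8, col=3)
  Distance 24: (row=8, col=0), (row=8, col=4), (row=9, col=1), (row=9, col=3)
  Distance 25: (row=9, col=0), (row=9, col=4)
  Distance 26: (row=9, col=5)
  Distance 27: (row=9, col=6)
  Distance 28: (row=8, col=6)
Total reachable: 75 (grid has 80 open cells total)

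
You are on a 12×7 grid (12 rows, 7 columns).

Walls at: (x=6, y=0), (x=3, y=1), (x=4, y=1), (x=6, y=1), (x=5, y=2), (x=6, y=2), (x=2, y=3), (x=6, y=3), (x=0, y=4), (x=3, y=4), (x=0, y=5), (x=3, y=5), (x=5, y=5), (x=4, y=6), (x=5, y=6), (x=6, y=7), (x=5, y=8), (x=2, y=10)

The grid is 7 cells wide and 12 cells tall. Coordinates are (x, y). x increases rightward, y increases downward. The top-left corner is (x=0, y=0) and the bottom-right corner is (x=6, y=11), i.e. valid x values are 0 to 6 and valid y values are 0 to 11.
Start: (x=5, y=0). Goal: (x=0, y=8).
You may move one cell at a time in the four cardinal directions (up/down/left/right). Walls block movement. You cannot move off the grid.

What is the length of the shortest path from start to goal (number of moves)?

BFS from (x=5, y=0) until reaching (x=0, y=8):
  Distance 0: (x=5, y=0)
  Distance 1: (x=4, y=0), (x=5, y=1)
  Distance 2: (x=3, y=0)
  Distance 3: (x=2, y=0)
  Distance 4: (x=1, y=0), (x=2, y=1)
  Distance 5: (x=0, y=0), (x=1, y=1), (x=2, y=2)
  Distance 6: (x=0, y=1), (x=1, y=2), (x=3, y=2)
  Distance 7: (x=0, y=2), (x=4, y=2), (x=1, y=3), (x=3, y=3)
  Distance 8: (x=0, y=3), (x=4, y=3), (x=1, y=4)
  Distance 9: (x=5, y=3), (x=2, y=4), (x=4, y=4), (x=1, y=5)
  Distance 10: (x=5, y=4), (x=2, y=5), (x=4, y=5), (x=1, y=6)
  Distance 11: (x=6, y=4), (x=0, y=6), (x=2, y=6), (x=1, y=7)
  Distance 12: (x=6, y=5), (x=3, y=6), (x=0, y=7), (x=2, y=7), (x=1, y=8)
  Distance 13: (x=6, y=6), (x=3, y=7), (x=0, y=8), (x=2, y=8), (x=1, y=9)  <- goal reached here
One shortest path (13 moves): (x=5, y=0) -> (x=4, y=0) -> (x=3, y=0) -> (x=2, y=0) -> (x=1, y=0) -> (x=1, y=1) -> (x=1, y=2) -> (x=1, y=3) -> (x=1, y=4) -> (x=1, y=5) -> (x=1, y=6) -> (x=0, y=6) -> (x=0, y=7) -> (x=0, y=8)

Answer: Shortest path length: 13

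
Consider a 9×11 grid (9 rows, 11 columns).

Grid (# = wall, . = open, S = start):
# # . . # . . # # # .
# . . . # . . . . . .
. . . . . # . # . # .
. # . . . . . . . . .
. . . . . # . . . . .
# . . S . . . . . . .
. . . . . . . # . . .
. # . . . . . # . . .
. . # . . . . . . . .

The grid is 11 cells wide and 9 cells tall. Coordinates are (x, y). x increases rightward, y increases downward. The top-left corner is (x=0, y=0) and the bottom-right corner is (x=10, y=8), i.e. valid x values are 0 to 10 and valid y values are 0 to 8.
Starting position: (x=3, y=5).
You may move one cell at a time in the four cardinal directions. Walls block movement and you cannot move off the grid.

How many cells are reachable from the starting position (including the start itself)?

Answer: Reachable cells: 81

Derivation:
BFS flood-fill from (x=3, y=5):
  Distance 0: (x=3, y=5)
  Distance 1: (x=3, y=4), (x=2, y=5), (x=4, y=5), (x=3, y=6)
  Distance 2: (x=3, y=3), (x=2, y=4), (x=4, y=4), (x=1, y=5), (x=5, y=5), (x=2, y=6), (x=4, y=6), (x=3, y=7)
  Distance 3: (x=3, y=2), (x=2, y=3), (x=4, y=3), (x=1, y=4), (x=6, y=5), (x=1, y=6), (x=5, y=6), (x=2, y=7), (x=4, y=7), (x=3, y=8)
  Distance 4: (x=3, y=1), (x=2, y=2), (x=4, y=2), (x=5, y=3), (x=0, y=4), (x=6, y=4), (x=7, y=5), (x=0, y=6), (x=6, y=6), (x=5, y=7), (x=4, y=8)
  Distance 5: (x=3, y=0), (x=2, y=1), (x=1, y=2), (x=0, y=3), (x=6, y=3), (x=7, y=4), (x=8, y=5), (x=0, y=7), (x=6, y=7), (x=5, y=8)
  Distance 6: (x=2, y=0), (x=1, y=1), (x=0, y=2), (x=6, y=2), (x=7, y=3), (x=8, y=4), (x=9, y=5), (x=8, y=6), (x=0, y=8), (x=6, y=8)
  Distance 7: (x=6, y=1), (x=8, y=3), (x=9, y=4), (x=10, y=5), (x=9, y=6), (x=8, y=7), (x=1, y=8), (x=7, y=8)
  Distance 8: (x=6, y=0), (x=5, y=1), (x=7, y=1), (x=8, y=2), (x=9, y=3), (x=10, y=4), (x=10, y=6), (x=9, y=7), (x=8, y=8)
  Distance 9: (x=5, y=0), (x=8, y=1), (x=10, y=3), (x=10, y=7), (x=9, y=8)
  Distance 10: (x=9, y=1), (x=10, y=2), (x=10, y=8)
  Distance 11: (x=10, y=1)
  Distance 12: (x=10, y=0)
Total reachable: 81 (grid has 81 open cells total)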